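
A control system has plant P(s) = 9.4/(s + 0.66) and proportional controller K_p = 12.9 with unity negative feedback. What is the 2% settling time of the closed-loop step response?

T_s ≈ 0.0328 s

Closed-loop transfer function: T(s) = K_p·P(s)/(1 + K_p·P(s)) = 121.3/(s + 0.66 + 121.3) = 121.3/(s + 121.9).
Time constant τ = 1/121.9 = 0.008202 s, so the 2% settling time is about 4τ = 0.0328 s.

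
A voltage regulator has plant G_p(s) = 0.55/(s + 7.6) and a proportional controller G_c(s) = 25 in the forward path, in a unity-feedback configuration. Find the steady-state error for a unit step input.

0.356

The loop is type 0. Static position error constant K_pos = G_c(0)·G_p(0) = 25·0.07237 = 1.809.
Steady-state error to a unit step: e_ss = 1/(1+K_pos) = 1/2.809 = 0.356.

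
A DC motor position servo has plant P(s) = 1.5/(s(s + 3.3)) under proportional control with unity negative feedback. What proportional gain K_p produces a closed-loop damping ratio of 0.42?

K_p = 10.3

Closed-loop characteristic equation: s² + 3.3s + K_p·1.5 = 0.
So ω_n = √(1.5K_p) and 2ζω_n = 3.3, giving ζ = 3.3/(2√(1.5K_p)).
Setting ζ = 0.42: √(1.5K_p) = 3.3/(2·0.42) = 3.929, so K_p = 15.43/1.5 = 10.3.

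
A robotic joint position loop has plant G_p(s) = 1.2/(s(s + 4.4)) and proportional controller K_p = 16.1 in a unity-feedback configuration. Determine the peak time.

From 1 + K_pG_p(s) = 0: s² + 4.4s + 19.32 = 0 ⇒ ω_n = 4.395, ζ = 0.5005.
Damped frequency ω_d = ω_n√(1−ζ²) = 3.805 rad/s, so peak time T_p = π/ω_d = 0.826 s.

T_p = 0.826 s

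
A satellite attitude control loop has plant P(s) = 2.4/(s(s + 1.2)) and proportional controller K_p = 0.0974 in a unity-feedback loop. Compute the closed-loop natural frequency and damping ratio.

1 + K_p·P(s) = 0 gives s² + 1.2s + 0.2338 = 0.
Matching s² + 2ζω_n s + ω_n²: ω_n = √0.2338 = 0.4835 rad/s and 2ζω_n = 1.2, so ζ = 1.2/(2·0.4835) = 1.24.

ω_n = 0.483 rad/s, ζ = 1.24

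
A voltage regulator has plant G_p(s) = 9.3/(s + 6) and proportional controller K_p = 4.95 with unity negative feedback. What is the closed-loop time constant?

τ = 0.0192 s

Closed-loop transfer function: T(s) = K_p·G_p(s)/(1 + K_p·G_p(s)) = 46.04/(s + 6 + 46.04) = 46.04/(s + 52.04).
Time constant τ = 1/52.04 = 0.0192 s.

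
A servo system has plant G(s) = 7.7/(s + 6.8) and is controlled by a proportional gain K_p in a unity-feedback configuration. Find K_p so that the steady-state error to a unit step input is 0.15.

K_p = 5

The loop is type 0, so e_ss(step) = 1/(1 + K_pos) with K_pos = K_p·G(0).
G(0) = 1.132. Require 1/(1 + K_p·1.132) = 0.15, so 1 + 1.132·K_p = 6.667.
K_p = (6.667 − 1)/1.132 = 5.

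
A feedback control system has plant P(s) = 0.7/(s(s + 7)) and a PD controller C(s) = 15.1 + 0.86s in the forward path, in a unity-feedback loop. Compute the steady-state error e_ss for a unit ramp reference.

0.662

The loop has one pole at the origin (type 1). Velocity error constant K_v = lim_{s→0} s·C(s)P(s) = 15.1·0.7/7 = 1.51.
Steady-state error to a unit ramp: e_ss = 1/K_v = 0.662.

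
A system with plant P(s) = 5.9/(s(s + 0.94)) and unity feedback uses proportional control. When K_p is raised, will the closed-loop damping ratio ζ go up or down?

ζ = 0.94/(2√(5.9K_p)); increasing K_p raises the denominator, so ζ falls.

decrease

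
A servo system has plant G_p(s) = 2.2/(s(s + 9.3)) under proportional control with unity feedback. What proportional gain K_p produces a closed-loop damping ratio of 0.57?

Closed-loop characteristic equation: s² + 9.3s + K_p·2.2 = 0.
So ω_n = √(2.2K_p) and 2ζω_n = 9.3, giving ζ = 9.3/(2√(2.2K_p)).
Setting ζ = 0.57: √(2.2K_p) = 9.3/(2·0.57) = 8.158, so K_p = 66.55/2.2 = 30.3.

K_p = 30.3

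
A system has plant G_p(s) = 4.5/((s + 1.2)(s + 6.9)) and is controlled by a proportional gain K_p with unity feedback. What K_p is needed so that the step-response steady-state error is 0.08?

The loop is type 0, so e_ss(step) = 1/(1 + K_pos) with K_pos = K_p·G_p(0).
G_p(0) = 0.5435. Require 1/(1 + K_p·0.5435) = 0.08, so 1 + 0.5435·K_p = 12.5.
K_p = (12.5 − 1)/0.5435 = 21.2.

K_p = 21.2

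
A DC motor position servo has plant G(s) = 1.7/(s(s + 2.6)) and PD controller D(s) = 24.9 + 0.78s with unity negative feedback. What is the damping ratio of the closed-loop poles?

Forward path: (24.9 + 0.78s)·1.7/(s(s+2.6)). The closed-loop characteristic equation is s² + (2.6 + 1.7·0.78)s + 1.7·24.9 = 0.
That is s² + 3.926s + 42.33 = 0, so ω_n = 6.506 rad/s and ζ = 3.926/(2·6.506) = 0.3017.

ζ = 0.302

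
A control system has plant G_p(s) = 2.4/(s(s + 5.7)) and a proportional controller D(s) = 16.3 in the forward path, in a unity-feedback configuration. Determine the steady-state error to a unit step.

The open loop D(s)G_p(s) has a pole at the origin (type 1), so the static position error constant is infinite and e_ss = 1/(1+∞) = 0.

0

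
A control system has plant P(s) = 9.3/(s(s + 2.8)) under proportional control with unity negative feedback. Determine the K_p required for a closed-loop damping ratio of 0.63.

K_p = 0.531

Closed-loop characteristic equation: s² + 2.8s + K_p·9.3 = 0.
So ω_n = √(9.3K_p) and 2ζω_n = 2.8, giving ζ = 2.8/(2√(9.3K_p)).
Setting ζ = 0.63: √(9.3K_p) = 2.8/(2·0.63) = 2.222, so K_p = 4.938/9.3 = 0.531.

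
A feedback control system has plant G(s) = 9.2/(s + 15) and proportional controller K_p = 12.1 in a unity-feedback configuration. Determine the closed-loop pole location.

s = -126.3

Closed-loop transfer function: T(s) = K_p·G(s)/(1 + K_p·G(s)) = 111.3/(s + 15 + 111.3) = 111.3/(s + 126.3).
The closed-loop pole is at s = −126.3.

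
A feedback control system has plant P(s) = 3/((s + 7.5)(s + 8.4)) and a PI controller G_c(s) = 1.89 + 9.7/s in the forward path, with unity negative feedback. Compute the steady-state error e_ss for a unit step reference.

0

The open loop G_c(s)P(s) has a pole at the origin (type 1), so the static position error constant is infinite and e_ss = 1/(1+∞) = 0.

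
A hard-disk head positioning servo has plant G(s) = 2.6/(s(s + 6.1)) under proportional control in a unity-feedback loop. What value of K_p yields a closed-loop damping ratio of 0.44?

Closed-loop characteristic equation: s² + 6.1s + K_p·2.6 = 0.
So ω_n = √(2.6K_p) and 2ζω_n = 6.1, giving ζ = 6.1/(2√(2.6K_p)).
Setting ζ = 0.44: √(2.6K_p) = 6.1/(2·0.44) = 6.932, so K_p = 48.05/2.6 = 18.5.

K_p = 18.5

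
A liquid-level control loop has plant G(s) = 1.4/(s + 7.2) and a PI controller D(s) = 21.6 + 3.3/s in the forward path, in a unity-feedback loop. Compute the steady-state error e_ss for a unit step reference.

The open loop D(s)G(s) has a pole at the origin (type 1), so the static position error constant is infinite and e_ss = 1/(1+∞) = 0.

0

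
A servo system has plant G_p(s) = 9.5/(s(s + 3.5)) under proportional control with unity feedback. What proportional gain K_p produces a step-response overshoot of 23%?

K_p = 1.8

From %OS = 100·exp(−πζ/√(1−ζ²)) = 23%, ζ = −ln(0.23)/√(π²+ln²(0.23)) = 0.4237.
Characteristic equation s² + 3.5s + 9.5K_p = 0 gives ζ = 3.5/(2√(9.5K_p)).
Setting ζ = 0.4237: √(9.5K_p) = 3.5/(2·0.4237) = 4.13, so K_p = 17.06/9.5 = 1.8.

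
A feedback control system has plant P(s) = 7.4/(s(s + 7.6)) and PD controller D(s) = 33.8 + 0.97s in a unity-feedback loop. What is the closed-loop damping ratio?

Forward path: (33.8 + 0.97s)·7.4/(s(s+7.6)). The closed-loop characteristic equation is s² + (7.6 + 7.4·0.97)s + 7.4·33.8 = 0.
That is s² + 14.78s + 250.1 = 0, so ω_n = 15.82 rad/s and ζ = 14.78/(2·15.82) = 0.4672.

ζ = 0.467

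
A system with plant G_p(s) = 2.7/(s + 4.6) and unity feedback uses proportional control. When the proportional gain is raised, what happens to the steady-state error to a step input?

decrease

The position error constant K_pos = K_p·G_p(0) grows with K_p, and e_ss = 1/(1+K_pos) falls.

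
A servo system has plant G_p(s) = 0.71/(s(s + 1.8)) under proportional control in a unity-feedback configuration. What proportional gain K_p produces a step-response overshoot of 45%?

K_p = 18.8

From %OS = 100·exp(−πζ/√(1−ζ²)) = 45%, ζ = −ln(0.45)/√(π²+ln²(0.45)) = 0.2463.
Characteristic equation s² + 1.8s + 0.71K_p = 0 gives ζ = 1.8/(2√(0.71K_p)).
Setting ζ = 0.2463: √(0.71K_p) = 1.8/(2·0.2463) = 3.653, so K_p = 13.35/0.71 = 18.8.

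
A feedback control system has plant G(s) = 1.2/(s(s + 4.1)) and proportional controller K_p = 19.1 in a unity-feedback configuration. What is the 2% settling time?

The closed-loop denominator s² + 4.1s + 22.92 gives ω_n = √22.92 = 4.787 and ζ = 4.1/(2ω_n) = 0.4282.
2% settling time T_s ≈ 4/(ζω_n) = 4/2.05 = 1.95 s.

T_s ≈ 1.95 s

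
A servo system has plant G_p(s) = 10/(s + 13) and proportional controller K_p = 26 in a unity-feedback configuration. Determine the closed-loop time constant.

Closed-loop transfer function: T(s) = K_p·G_p(s)/(1 + K_p·G_p(s)) = 260/(s + 13 + 260) = 260/(s + 273).
Time constant τ = 1/273 = 0.00366 s.

τ = 0.00366 s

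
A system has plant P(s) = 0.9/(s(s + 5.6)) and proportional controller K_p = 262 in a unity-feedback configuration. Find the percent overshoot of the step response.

55.8%

From 1 + K_pP(s) = 0: s² + 5.6s + 235.8 = 0 ⇒ ω_n = 15.36, ζ = 0.1823.
%OS = 100·exp(−πζ/√(1−ζ²)) = 100·exp(−π·0.1823/√0.9668) = 55.8%.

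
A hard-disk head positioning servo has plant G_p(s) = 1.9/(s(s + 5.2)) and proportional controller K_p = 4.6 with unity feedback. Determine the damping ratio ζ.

1 + K_p·G_p(s) = 0 gives s² + 5.2s + 8.74 = 0.
Matching s² + 2ζω_n s + ω_n²: ω_n = √8.74 = 2.956 rad/s and 2ζω_n = 5.2, so ζ = 5.2/(2·2.956) = 0.879.

ζ = 0.879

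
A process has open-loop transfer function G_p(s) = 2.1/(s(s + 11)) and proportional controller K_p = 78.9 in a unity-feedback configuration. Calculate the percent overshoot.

From 1 + K_pG_p(s) = 0: s² + 11s + 165.7 = 0 ⇒ ω_n = 12.87, ζ = 0.4273.
%OS = 100·exp(−πζ/√(1−ζ²)) = 100·exp(−π·0.4273/√0.8174) = 22.7%.

22.7%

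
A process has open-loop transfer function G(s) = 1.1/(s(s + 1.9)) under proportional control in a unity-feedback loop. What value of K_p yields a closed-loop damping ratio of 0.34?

Closed-loop characteristic equation: s² + 1.9s + K_p·1.1 = 0.
So ω_n = √(1.1K_p) and 2ζω_n = 1.9, giving ζ = 1.9/(2√(1.1K_p)).
Setting ζ = 0.34: √(1.1K_p) = 1.9/(2·0.34) = 2.794, so K_p = 7.807/1.1 = 7.1.

K_p = 7.1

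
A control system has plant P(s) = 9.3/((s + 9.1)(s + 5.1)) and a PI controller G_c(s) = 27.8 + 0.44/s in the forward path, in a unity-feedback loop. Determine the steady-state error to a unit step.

The open loop G_c(s)P(s) has a pole at the origin (type 1), so the static position error constant is infinite and e_ss = 1/(1+∞) = 0.

0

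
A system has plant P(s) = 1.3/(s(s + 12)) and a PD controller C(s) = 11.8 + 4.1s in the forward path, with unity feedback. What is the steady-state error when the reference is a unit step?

The open loop C(s)P(s) has a pole at the origin (type 1), so the static position error constant is infinite and e_ss = 1/(1+∞) = 0.

0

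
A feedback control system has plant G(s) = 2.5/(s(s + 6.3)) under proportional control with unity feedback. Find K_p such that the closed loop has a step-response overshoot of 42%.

From %OS = 100·exp(−πζ/√(1−ζ²)) = 42%, ζ = −ln(0.42)/√(π²+ln²(0.42)) = 0.2662.
Characteristic equation s² + 6.3s + 2.5K_p = 0 gives ζ = 6.3/(2√(2.5K_p)).
Setting ζ = 0.2662: √(2.5K_p) = 6.3/(2·0.2662) = 11.83, so K_p = 140.1/2.5 = 56.

K_p = 56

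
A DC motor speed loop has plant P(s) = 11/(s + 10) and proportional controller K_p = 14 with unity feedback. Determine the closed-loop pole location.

Closed-loop transfer function: T(s) = K_p·P(s)/(1 + K_p·P(s)) = 154/(s + 10 + 154) = 154/(s + 164).
The closed-loop pole is at s = −164.

s = -164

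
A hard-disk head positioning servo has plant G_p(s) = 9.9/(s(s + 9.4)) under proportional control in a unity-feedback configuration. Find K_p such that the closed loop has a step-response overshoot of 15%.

From %OS = 100·exp(−πζ/√(1−ζ²)) = 15%, ζ = −ln(0.15)/√(π²+ln²(0.15)) = 0.5169.
Characteristic equation s² + 9.4s + 9.9K_p = 0 gives ζ = 9.4/(2√(9.9K_p)).
Setting ζ = 0.5169: √(9.9K_p) = 9.4/(2·0.5169) = 9.092, so K_p = 82.67/9.9 = 8.35.

K_p = 8.35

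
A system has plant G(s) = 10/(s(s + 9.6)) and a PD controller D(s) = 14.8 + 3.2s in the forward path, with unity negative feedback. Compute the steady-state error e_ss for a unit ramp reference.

0.0649

The loop has one pole at the origin (type 1). Velocity error constant K_v = lim_{s→0} s·D(s)G(s) = 14.8·10/9.6 = 15.42.
Steady-state error to a unit ramp: e_ss = 1/K_v = 0.0649.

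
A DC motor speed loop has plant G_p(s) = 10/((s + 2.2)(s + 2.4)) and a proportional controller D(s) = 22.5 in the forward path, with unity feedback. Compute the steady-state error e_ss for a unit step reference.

0.0229

The loop is type 0. Static position error constant K_pos = D(0)·G_p(0) = 22.5·1.894 = 42.61.
Steady-state error to a unit step: e_ss = 1/(1+K_pos) = 1/43.61 = 0.0229.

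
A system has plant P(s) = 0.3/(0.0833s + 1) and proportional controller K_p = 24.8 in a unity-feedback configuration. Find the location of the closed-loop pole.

s = -101.3

Closed loop: T(s) = K_p·P/(1+K_p·P) = 7.44/(0.0833s + 1 + 7.44), with pole at s = −(1 + 7.44)/0.0833 = −101.3.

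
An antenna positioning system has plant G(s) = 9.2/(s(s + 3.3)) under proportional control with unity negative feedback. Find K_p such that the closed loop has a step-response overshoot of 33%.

K_p = 2.67

From %OS = 100·exp(−πζ/√(1−ζ²)) = 33%, ζ = −ln(0.33)/√(π²+ln²(0.33)) = 0.3328.
Characteristic equation s² + 3.3s + 9.2K_p = 0 gives ζ = 3.3/(2√(9.2K_p)).
Setting ζ = 0.3328: √(9.2K_p) = 3.3/(2·0.3328) = 4.958, so K_p = 24.58/9.2 = 2.67.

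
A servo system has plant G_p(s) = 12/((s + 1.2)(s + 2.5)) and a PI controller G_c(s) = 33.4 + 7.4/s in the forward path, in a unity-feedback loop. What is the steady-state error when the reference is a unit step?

The open loop G_c(s)G_p(s) has a pole at the origin (type 1), so the static position error constant is infinite and e_ss = 1/(1+∞) = 0.

0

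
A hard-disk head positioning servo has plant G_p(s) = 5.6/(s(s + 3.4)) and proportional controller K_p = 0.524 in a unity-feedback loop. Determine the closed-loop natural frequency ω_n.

ω_n = 1.71 rad/s

With unity feedback the closed-loop characteristic equation is s² + 3.4s + 0.524·5.6 = s² + 3.4s + 2.934 = 0.
Matching s² + 2ζω_n s + ω_n²: ω_n = √2.934 = 1.713 rad/s and 2ζω_n = 3.4, so ζ = 3.4/(2·1.713) = 0.992.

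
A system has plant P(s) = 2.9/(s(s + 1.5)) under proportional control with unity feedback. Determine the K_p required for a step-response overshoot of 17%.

From %OS = 100·exp(−πζ/√(1−ζ²)) = 17%, ζ = −ln(0.17)/√(π²+ln²(0.17)) = 0.4913.
Characteristic equation s² + 1.5s + 2.9K_p = 0 gives ζ = 1.5/(2√(2.9K_p)).
Setting ζ = 0.4913: √(2.9K_p) = 1.5/(2·0.4913) = 1.527, so K_p = 2.331/2.9 = 0.804.

K_p = 0.804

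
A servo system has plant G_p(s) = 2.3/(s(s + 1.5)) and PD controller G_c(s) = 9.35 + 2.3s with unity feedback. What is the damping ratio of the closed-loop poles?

Forward path: (9.35 + 2.3s)·2.3/(s(s+1.5)). The closed-loop characteristic equation is s² + (1.5 + 2.3·2.3)s + 2.3·9.35 = 0.
That is s² + 6.79s + 21.5 = 0, so ω_n = 4.637 rad/s and ζ = 6.79/(2·4.637) = 0.7321.

ζ = 0.732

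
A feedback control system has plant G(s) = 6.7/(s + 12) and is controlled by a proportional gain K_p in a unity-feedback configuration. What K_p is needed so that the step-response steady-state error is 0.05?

K_p = 34

The loop is type 0, so e_ss(step) = 1/(1 + K_pos) with K_pos = K_p·G(0).
G(0) = 0.5583. Require 1/(1 + K_p·0.5583) = 0.05, so 1 + 0.5583·K_p = 20.
K_p = (20 − 1)/0.5583 = 34.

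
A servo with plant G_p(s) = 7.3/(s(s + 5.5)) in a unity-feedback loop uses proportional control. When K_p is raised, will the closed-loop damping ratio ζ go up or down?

decrease

ζ = 5.5/(2√(7.3K_p)); increasing K_p raises the denominator, so ζ falls.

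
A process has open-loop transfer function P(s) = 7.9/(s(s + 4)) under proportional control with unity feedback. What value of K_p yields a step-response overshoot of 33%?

K_p = 4.57

From %OS = 100·exp(−πζ/√(1−ζ²)) = 33%, ζ = −ln(0.33)/√(π²+ln²(0.33)) = 0.3328.
Characteristic equation s² + 4s + 7.9K_p = 0 gives ζ = 4/(2√(7.9K_p)).
Setting ζ = 0.3328: √(7.9K_p) = 4/(2·0.3328) = 6.01, so K_p = 36.12/7.9 = 4.57.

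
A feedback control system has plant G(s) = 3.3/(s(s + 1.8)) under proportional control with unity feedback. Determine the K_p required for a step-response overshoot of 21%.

From %OS = 100·exp(−πζ/√(1−ζ²)) = 21%, ζ = −ln(0.21)/√(π²+ln²(0.21)) = 0.4449.
Characteristic equation s² + 1.8s + 3.3K_p = 0 gives ζ = 1.8/(2√(3.3K_p)).
Setting ζ = 0.4449: √(3.3K_p) = 1.8/(2·0.4449) = 2.023, so K_p = 4.092/3.3 = 1.24.

K_p = 1.24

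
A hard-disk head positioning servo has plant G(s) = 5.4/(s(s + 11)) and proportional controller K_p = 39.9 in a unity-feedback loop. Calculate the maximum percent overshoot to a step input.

28.1%

Closed-loop characteristic equation: s² + 11s + 215.5 = 0, so ω_n = 14.68 rad/s and ζ = 11/(2·14.68) = 0.3747.
%OS = 100·exp(−πζ/√(1−ζ²)) = 100·exp(−π·0.3747/√0.8596) = 28.1%.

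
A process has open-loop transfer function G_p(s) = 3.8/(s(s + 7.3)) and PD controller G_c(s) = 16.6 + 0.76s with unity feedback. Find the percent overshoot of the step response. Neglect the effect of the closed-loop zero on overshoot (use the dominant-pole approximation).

Forward path: (16.6 + 0.76s)·3.8/(s(s+7.3)). The closed-loop characteristic equation is s² + (7.3 + 3.8·0.76)s + 3.8·16.6 = 0.
That is s² + 10.19s + 63.08 = 0, so ω_n = 7.942 rad/s and ζ = 10.19/(2·7.942) = 0.6414.
%OS = 100·exp(−πζ/√(1−ζ²)) = 7.23%.

7.23%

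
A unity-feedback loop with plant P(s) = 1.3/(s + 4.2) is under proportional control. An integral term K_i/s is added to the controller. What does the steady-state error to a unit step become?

The integrator makes K_pos = lim_{s→0} C(s)G(s) infinite, so e_ss = 1/(1+K_pos) = 0.

0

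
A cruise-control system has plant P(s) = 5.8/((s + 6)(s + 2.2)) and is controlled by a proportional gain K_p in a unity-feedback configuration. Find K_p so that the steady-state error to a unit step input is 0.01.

K_p = 225

For a type-0 loop with proportional control, e_ss = 1/(1 + K_p·P(0)).
P(0) = 0.4394. Require 1/(1 + K_p·0.4394) = 0.01, so 1 + 0.4394·K_p = 100.
K_p = (100 − 1)/0.4394 = 225.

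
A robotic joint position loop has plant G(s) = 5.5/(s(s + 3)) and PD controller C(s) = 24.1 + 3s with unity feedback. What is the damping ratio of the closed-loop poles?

Forward path: (24.1 + 3s)·5.5/(s(s+3)). The closed-loop characteristic equation is s² + (3 + 5.5·3)s + 5.5·24.1 = 0.
That is s² + 19.5s + 132.6 = 0, so ω_n = 11.51 rad/s and ζ = 19.5/(2·11.51) = 0.8469.

ζ = 0.847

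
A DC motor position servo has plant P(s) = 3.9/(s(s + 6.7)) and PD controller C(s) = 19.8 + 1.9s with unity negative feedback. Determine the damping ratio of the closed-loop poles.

ζ = 0.803

Forward path: (19.8 + 1.9s)·3.9/(s(s+6.7)). The closed-loop characteristic equation is s² + (6.7 + 3.9·1.9)s + 3.9·19.8 = 0.
That is s² + 14.11s + 77.22 = 0, so ω_n = 8.787 rad/s and ζ = 14.11/(2·8.787) = 0.8028.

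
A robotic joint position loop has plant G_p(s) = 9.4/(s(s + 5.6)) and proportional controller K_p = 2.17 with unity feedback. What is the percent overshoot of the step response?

Closed-loop characteristic equation: s² + 5.6s + 20.4 = 0, so ω_n = 4.516 rad/s and ζ = 5.6/(2·4.516) = 0.62.
%OS = 100·exp(−πζ/√(1−ζ²)) = 100·exp(−π·0.62/√0.6156) = 8.36%.

8.36%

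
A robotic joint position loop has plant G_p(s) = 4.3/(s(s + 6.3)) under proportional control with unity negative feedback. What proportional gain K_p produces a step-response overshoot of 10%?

K_p = 6.6

From %OS = 100·exp(−πζ/√(1−ζ²)) = 10%, ζ = −ln(0.1)/√(π²+ln²(0.1)) = 0.5912.
Characteristic equation s² + 6.3s + 4.3K_p = 0 gives ζ = 6.3/(2√(4.3K_p)).
Setting ζ = 0.5912: √(4.3K_p) = 6.3/(2·0.5912) = 5.329, so K_p = 28.39/4.3 = 6.6.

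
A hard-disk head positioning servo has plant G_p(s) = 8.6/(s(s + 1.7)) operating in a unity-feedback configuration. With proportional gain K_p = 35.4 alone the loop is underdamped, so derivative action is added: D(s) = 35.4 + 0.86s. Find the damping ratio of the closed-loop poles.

ζ = 0.261

Forward path: (35.4 + 0.86s)·8.6/(s(s+1.7)). The closed-loop characteristic equation is s² + (1.7 + 8.6·0.86)s + 8.6·35.4 = 0.
That is s² + 9.096s + 304.4 = 0, so ω_n = 17.45 rad/s and ζ = 9.096/(2·17.45) = 0.2607.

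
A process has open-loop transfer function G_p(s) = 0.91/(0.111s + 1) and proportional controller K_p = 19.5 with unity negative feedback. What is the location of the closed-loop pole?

Closed loop: T(s) = K_p·G_p/(1+K_p·G_p) = 17.75/(0.111s + 1 + 17.75), with pole at s = −(1 + 17.75)/0.111 = −168.9.

s = -168.9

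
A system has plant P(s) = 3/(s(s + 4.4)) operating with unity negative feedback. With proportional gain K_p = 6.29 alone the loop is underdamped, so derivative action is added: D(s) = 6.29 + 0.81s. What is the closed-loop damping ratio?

ζ = 0.786

Forward path: (6.29 + 0.81s)·3/(s(s+4.4)). The closed-loop characteristic equation is s² + (4.4 + 3·0.81)s + 3·6.29 = 0.
That is s² + 6.83s + 18.87 = 0, so ω_n = 4.344 rad/s and ζ = 6.83/(2·4.344) = 0.7861.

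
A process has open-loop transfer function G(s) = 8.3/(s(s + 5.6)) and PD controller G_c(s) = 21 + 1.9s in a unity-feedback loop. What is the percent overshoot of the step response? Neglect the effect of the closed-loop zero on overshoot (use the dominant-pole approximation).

1.32%

Forward path: (21 + 1.9s)·8.3/(s(s+5.6)). The closed-loop characteristic equation is s² + (5.6 + 8.3·1.9)s + 8.3·21 = 0.
That is s² + 21.37s + 174.3 = 0, so ω_n = 13.2 rad/s and ζ = 21.37/(2·13.2) = 0.8093.
%OS = 100·exp(−πζ/√(1−ζ²)) = 1.32%.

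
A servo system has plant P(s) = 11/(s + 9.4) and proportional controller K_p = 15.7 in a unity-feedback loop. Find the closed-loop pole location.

Closed-loop transfer function: T(s) = K_p·P(s)/(1 + K_p·P(s)) = 172.7/(s + 9.4 + 172.7) = 172.7/(s + 182.1).
The closed-loop pole is at s = −182.1.

s = -182.1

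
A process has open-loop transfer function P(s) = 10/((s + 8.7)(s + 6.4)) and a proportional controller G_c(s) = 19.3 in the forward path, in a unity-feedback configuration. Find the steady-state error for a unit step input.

The loop is type 0. Static position error constant K_pos = G_c(0)·P(0) = 19.3·0.1796 = 3.466.
Steady-state error to a unit step: e_ss = 1/(1+K_pos) = 1/4.466 = 0.224.

0.224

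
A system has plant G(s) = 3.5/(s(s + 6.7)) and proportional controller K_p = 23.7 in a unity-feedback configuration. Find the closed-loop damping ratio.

ζ = 0.368

The closed-loop denominator is s(s+6.7) + 23.7·3.5 = s² + 6.7s + 82.95.
So ω_n² = 82.95 ⇒ ω_n = 9.108 rad/s, and ζ = 6.7/(2ω_n) = 0.368.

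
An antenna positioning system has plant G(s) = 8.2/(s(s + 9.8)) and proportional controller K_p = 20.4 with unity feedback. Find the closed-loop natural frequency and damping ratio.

ω_n = 12.9 rad/s, ζ = 0.379

1 + K_p·G(s) = 0 gives s² + 9.8s + 167.3 = 0.
Matching s² + 2ζω_n s + ω_n²: ω_n = √167.3 = 12.93 rad/s and 2ζω_n = 9.8, so ζ = 9.8/(2·12.93) = 0.379.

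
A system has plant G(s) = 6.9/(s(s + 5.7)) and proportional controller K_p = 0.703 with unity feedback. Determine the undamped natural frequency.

With unity feedback the closed-loop characteristic equation is s² + 5.7s + 0.703·6.9 = s² + 5.7s + 4.851 = 0.
Matching s² + 2ζω_n s + ω_n²: ω_n = √4.851 = 2.202 rad/s and 2ζω_n = 5.7, so ζ = 5.7/(2·2.202) = 1.29.

ω_n = 2.2 rad/s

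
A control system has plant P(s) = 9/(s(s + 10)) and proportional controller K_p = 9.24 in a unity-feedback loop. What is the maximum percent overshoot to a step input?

Closed-loop characteristic equation: s² + 10s + 83.16 = 0, so ω_n = 9.119 rad/s and ζ = 10/(2·9.119) = 0.5483.
%OS = 100·exp(−πζ/√(1−ζ²)) = 100·exp(−π·0.5483/√0.6994) = 12.7%.

12.7%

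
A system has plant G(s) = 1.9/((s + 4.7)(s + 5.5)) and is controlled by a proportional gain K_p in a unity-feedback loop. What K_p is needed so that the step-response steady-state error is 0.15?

K_p = 77.1

Steady-state error for a unit step on this type-0 loop is 1/(1 + K_p·G(0)).
G(0) = 0.0735. Require 1/(1 + K_p·0.0735) = 0.15, so 1 + 0.0735·K_p = 6.667.
K_p = (6.667 − 1)/0.0735 = 77.1.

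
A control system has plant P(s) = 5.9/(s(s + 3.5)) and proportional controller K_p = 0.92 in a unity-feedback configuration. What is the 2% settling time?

From 1 + K_pP(s) = 0: s² + 3.5s + 5.428 = 0 ⇒ ω_n = 2.33, ζ = 0.7511.
2% settling time T_s ≈ 4/(ζω_n) = 4/1.75 = 2.29 s.

T_s ≈ 2.29 s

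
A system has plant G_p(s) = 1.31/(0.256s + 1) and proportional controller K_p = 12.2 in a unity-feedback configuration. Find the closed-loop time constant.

τ = 0.0151 s

Closed loop: T(s) = K_p·G_p/(1+K_p·G_p) = 15.98/(0.256s + 1 + 15.98), with pole at s = −(1 + 15.98)/0.256 = −66.34.
Closed-loop time constant τ = 1/66.34 = 0.0151 s.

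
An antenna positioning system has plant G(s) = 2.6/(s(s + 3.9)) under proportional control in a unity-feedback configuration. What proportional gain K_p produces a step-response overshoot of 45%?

K_p = 24.1

From %OS = 100·exp(−πζ/√(1−ζ²)) = 45%, ζ = −ln(0.45)/√(π²+ln²(0.45)) = 0.2463.
Characteristic equation s² + 3.9s + 2.6K_p = 0 gives ζ = 3.9/(2√(2.6K_p)).
Setting ζ = 0.2463: √(2.6K_p) = 3.9/(2·0.2463) = 7.916, so K_p = 62.66/2.6 = 24.1.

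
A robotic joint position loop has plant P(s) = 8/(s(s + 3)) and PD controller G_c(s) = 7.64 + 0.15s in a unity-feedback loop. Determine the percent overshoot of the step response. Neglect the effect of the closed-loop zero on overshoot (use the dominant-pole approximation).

Forward path: (7.64 + 0.15s)·8/(s(s+3)). The closed-loop characteristic equation is s² + (3 + 8·0.15)s + 8·7.64 = 0.
That is s² + 4.2s + 61.12 = 0, so ω_n = 7.818 rad/s and ζ = 4.2/(2·7.818) = 0.2686.
%OS = 100·exp(−πζ/√(1−ζ²)) = 41.6%.

41.6%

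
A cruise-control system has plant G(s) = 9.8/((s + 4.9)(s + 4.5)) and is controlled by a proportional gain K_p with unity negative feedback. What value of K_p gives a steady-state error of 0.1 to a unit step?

K_p = 20.2

Steady-state error for a unit step on this type-0 loop is 1/(1 + K_p·G(0)).
G(0) = 0.4444. Require 1/(1 + K_p·0.4444) = 0.1, so 1 + 0.4444·K_p = 10.
K_p = (10 − 1)/0.4444 = 20.2.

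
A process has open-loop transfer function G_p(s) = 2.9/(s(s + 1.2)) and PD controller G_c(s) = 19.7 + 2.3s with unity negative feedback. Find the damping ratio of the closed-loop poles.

Forward path: (19.7 + 2.3s)·2.9/(s(s+1.2)). The closed-loop characteristic equation is s² + (1.2 + 2.9·2.3)s + 2.9·19.7 = 0.
That is s² + 7.87s + 57.13 = 0, so ω_n = 7.558 rad/s and ζ = 7.87/(2·7.558) = 0.5206.

ζ = 0.521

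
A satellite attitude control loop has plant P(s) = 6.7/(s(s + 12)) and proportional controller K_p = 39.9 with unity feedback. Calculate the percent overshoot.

29%

From 1 + K_pP(s) = 0: s² + 12s + 267.3 = 0 ⇒ ω_n = 16.35, ζ = 0.367.
%OS = 100·exp(−πζ/√(1−ζ²)) = 100·exp(−π·0.367/√0.8653) = 29%.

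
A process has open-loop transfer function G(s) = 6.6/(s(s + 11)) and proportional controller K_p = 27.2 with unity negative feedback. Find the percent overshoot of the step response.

Closed-loop characteristic equation: s² + 11s + 179.5 = 0, so ω_n = 13.4 rad/s and ζ = 11/(2·13.4) = 0.4105.
%OS = 100·exp(−πζ/√(1−ζ²)) = 100·exp(−π·0.4105/√0.8315) = 24.3%.

24.3%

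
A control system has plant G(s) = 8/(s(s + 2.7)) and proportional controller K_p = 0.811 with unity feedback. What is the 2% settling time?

From 1 + K_pG(s) = 0: s² + 2.7s + 6.488 = 0 ⇒ ω_n = 2.547, ζ = 0.53.
2% settling time T_s ≈ 4/(ζω_n) = 4/1.35 = 2.96 s.

T_s ≈ 2.96 s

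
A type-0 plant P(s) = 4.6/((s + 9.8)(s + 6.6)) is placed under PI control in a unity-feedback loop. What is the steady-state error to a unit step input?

0

The PI controller's integrator makes the forward path type 1, so e_ss to a step is zero.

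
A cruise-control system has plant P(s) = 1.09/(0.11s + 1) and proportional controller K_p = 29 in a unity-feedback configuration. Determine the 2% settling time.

Closed loop: T(s) = K_p·P/(1+K_p·P) = 31.61/(0.11s + 1 + 31.61), with pole at s = −(1 + 31.61)/0.11 = −296.5.
τ = 1/296.5 = 0.003373 s, so 2% settling time ≈ 4τ = 0.0135 s.

T_s ≈ 0.0135 s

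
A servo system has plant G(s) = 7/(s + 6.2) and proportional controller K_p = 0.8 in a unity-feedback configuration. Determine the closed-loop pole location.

s = -11.8

Closed-loop transfer function: T(s) = K_p·G(s)/(1 + K_p·G(s)) = 5.6/(s + 6.2 + 5.6) = 5.6/(s + 11.8).
The closed-loop pole is at s = −11.8.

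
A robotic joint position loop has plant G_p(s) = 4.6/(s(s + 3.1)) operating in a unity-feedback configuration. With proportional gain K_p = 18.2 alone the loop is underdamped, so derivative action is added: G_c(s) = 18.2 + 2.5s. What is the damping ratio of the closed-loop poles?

ζ = 0.798

Forward path: (18.2 + 2.5s)·4.6/(s(s+3.1)). The closed-loop characteristic equation is s² + (3.1 + 4.6·2.5)s + 4.6·18.2 = 0.
That is s² + 14.6s + 83.72 = 0, so ω_n = 9.15 rad/s and ζ = 14.6/(2·9.15) = 0.7978.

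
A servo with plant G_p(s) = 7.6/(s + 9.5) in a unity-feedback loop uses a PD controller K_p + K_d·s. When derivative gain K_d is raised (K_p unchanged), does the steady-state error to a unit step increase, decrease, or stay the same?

unchanged

At s = 0 the derivative term contributes nothing: C(0) = K_p regardless of K_d, so K_pos = K_p·G_p(0) and e_ss are unchanged.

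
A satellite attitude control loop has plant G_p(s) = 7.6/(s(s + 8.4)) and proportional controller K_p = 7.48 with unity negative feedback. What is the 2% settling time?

The closed-loop denominator s² + 8.4s + 56.85 gives ω_n = √56.85 = 7.54 and ζ = 8.4/(2ω_n) = 0.557.
2% settling time T_s ≈ 4/(ζω_n) = 4/4.2 = 0.952 s.

T_s ≈ 0.952 s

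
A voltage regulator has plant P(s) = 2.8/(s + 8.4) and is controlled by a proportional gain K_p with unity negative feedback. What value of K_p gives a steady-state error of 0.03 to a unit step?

K_p = 97

Steady-state error for a unit step on this type-0 loop is 1/(1 + K_p·P(0)).
P(0) = 0.3333. Require 1/(1 + K_p·0.3333) = 0.03, so 1 + 0.3333·K_p = 33.33.
K_p = (33.33 − 1)/0.3333 = 97.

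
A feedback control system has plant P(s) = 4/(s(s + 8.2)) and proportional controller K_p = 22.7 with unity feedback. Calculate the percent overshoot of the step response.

The closed-loop denominator s² + 8.2s + 90.8 gives ω_n = √90.8 = 9.529 and ζ = 8.2/(2ω_n) = 0.4303.
%OS = 100·exp(−πζ/√(1−ζ²)) = 100·exp(−π·0.4303/√0.8149) = 22.4%.

22.4%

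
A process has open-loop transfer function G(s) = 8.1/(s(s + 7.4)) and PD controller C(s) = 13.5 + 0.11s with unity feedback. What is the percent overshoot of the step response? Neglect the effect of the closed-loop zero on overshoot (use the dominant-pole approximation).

25.8%

Forward path: (13.5 + 0.11s)·8.1/(s(s+7.4)). The closed-loop characteristic equation is s² + (7.4 + 8.1·0.11)s + 8.1·13.5 = 0.
That is s² + 8.291s + 109.3 = 0, so ω_n = 10.46 rad/s and ζ = 8.291/(2·10.46) = 0.3964.
%OS = 100·exp(−πζ/√(1−ζ²)) = 25.8%.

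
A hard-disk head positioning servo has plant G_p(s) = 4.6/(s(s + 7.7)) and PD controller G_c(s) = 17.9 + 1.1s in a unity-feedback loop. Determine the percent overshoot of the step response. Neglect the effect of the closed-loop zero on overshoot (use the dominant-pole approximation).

4.48%

Forward path: (17.9 + 1.1s)·4.6/(s(s+7.7)). The closed-loop characteristic equation is s² + (7.7 + 4.6·1.1)s + 4.6·17.9 = 0.
That is s² + 12.76s + 82.34 = 0, so ω_n = 9.074 rad/s and ζ = 12.76/(2·9.074) = 0.7031.
%OS = 100·exp(−πζ/√(1−ζ²)) = 4.48%.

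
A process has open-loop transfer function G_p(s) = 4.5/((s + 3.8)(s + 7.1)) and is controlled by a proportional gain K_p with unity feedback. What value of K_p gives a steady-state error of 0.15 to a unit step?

For a type-0 loop with proportional control, e_ss = 1/(1 + K_p·G_p(0)).
G_p(0) = 0.1668. Require 1/(1 + K_p·0.1668) = 0.15, so 1 + 0.1668·K_p = 6.667.
K_p = (6.667 − 1)/0.1668 = 34.

K_p = 34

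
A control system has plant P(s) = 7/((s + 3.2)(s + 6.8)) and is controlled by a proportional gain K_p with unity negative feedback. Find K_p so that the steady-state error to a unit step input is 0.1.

K_p = 28

For a type-0 loop with proportional control, e_ss = 1/(1 + K_p·P(0)).
P(0) = 0.3217. Require 1/(1 + K_p·0.3217) = 0.1, so 1 + 0.3217·K_p = 10.
K_p = (10 − 1)/0.3217 = 28.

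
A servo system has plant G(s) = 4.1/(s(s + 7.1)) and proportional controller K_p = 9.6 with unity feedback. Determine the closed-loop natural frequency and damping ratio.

The closed-loop denominator is s(s+7.1) + 9.6·4.1 = s² + 7.1s + 39.36.
So ω_n² = 39.36 ⇒ ω_n = 6.274 rad/s, and ζ = 7.1/(2ω_n) = 0.566.

ω_n = 6.27 rad/s, ζ = 0.566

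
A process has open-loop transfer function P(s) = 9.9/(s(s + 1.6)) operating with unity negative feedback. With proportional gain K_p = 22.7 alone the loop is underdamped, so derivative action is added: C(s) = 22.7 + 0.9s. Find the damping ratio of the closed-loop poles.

Forward path: (22.7 + 0.9s)·9.9/(s(s+1.6)). The closed-loop characteristic equation is s² + (1.6 + 9.9·0.9)s + 9.9·22.7 = 0.
That is s² + 10.51s + 224.7 = 0, so ω_n = 14.99 rad/s and ζ = 10.51/(2·14.99) = 0.3505.

ζ = 0.351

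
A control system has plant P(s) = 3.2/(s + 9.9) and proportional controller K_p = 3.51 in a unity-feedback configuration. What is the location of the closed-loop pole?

Closed-loop transfer function: T(s) = K_p·P(s)/(1 + K_p·P(s)) = 11.23/(s + 9.9 + 11.23) = 11.23/(s + 21.13).
The closed-loop pole is at s = −21.13.

s = -21.13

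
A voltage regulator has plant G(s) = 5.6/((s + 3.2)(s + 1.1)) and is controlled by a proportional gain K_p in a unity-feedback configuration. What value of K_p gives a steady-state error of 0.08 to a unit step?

Steady-state error for a unit step on this type-0 loop is 1/(1 + K_p·G(0)).
G(0) = 1.591. Require 1/(1 + K_p·1.591) = 0.08, so 1 + 1.591·K_p = 12.5.
K_p = (12.5 − 1)/1.591 = 7.23.

K_p = 7.23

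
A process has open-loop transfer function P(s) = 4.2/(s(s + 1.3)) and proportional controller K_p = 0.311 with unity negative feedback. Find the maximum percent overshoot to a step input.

11.4%

Closed-loop characteristic equation: s² + 1.3s + 1.306 = 0, so ω_n = 1.143 rad/s and ζ = 1.3/(2·1.143) = 0.5687.
%OS = 100·exp(−πζ/√(1−ζ²)) = 100·exp(−π·0.5687/√0.6765) = 11.4%.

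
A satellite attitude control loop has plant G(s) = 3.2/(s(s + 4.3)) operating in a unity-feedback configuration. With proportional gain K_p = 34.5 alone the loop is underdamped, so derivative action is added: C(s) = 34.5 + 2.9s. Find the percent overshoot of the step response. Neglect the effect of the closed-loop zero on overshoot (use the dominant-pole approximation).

6.99%

Forward path: (34.5 + 2.9s)·3.2/(s(s+4.3)). The closed-loop characteristic equation is s² + (4.3 + 3.2·2.9)s + 3.2·34.5 = 0.
That is s² + 13.58s + 110.4 = 0, so ω_n = 10.51 rad/s and ζ = 13.58/(2·10.51) = 0.6462.
%OS = 100·exp(−πζ/√(1−ζ²)) = 6.99%.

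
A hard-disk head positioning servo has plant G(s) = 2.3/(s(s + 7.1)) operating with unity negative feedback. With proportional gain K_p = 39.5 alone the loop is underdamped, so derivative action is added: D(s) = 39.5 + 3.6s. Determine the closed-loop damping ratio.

Forward path: (39.5 + 3.6s)·2.3/(s(s+7.1)). The closed-loop characteristic equation is s² + (7.1 + 2.3·3.6)s + 2.3·39.5 = 0.
That is s² + 15.38s + 90.85 = 0, so ω_n = 9.532 rad/s and ζ = 15.38/(2·9.532) = 0.8068.

ζ = 0.807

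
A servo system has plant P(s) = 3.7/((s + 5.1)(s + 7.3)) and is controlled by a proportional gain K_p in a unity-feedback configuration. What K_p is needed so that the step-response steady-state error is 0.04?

Steady-state error for a unit step on this type-0 loop is 1/(1 + K_p·P(0)).
P(0) = 0.09938. Require 1/(1 + K_p·0.09938) = 0.04, so 1 + 0.09938·K_p = 25.
K_p = (25 − 1)/0.09938 = 241.

K_p = 241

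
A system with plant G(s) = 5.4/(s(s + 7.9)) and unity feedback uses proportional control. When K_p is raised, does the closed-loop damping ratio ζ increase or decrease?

decrease

ζ = 7.9/(2√(5.4K_p)); increasing K_p raises the denominator, so ζ falls.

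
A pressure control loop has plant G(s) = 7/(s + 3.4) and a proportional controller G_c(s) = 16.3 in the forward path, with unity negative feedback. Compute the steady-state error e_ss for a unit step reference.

The loop is type 0. Static position error constant K_pos = G_c(0)·G(0) = 16.3·2.059 = 33.56.
Steady-state error to a unit step: e_ss = 1/(1+K_pos) = 1/34.56 = 0.0289.

0.0289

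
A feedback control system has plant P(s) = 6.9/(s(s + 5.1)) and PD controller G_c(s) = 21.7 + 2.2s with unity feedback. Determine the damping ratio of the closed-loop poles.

Forward path: (21.7 + 2.2s)·6.9/(s(s+5.1)). The closed-loop characteristic equation is s² + (5.1 + 6.9·2.2)s + 6.9·21.7 = 0.
That is s² + 20.28s + 149.7 = 0, so ω_n = 12.24 rad/s and ζ = 20.28/(2·12.24) = 0.8287.

ζ = 0.829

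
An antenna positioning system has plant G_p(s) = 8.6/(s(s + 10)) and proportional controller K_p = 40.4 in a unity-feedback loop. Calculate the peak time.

T_p = 0.175 s

Closed-loop characteristic equation: s² + 10s + 347.4 = 0, so ω_n = 18.64 rad/s and ζ = 10/(2·18.64) = 0.2682.
Damped frequency ω_d = ω_n√(1−ζ²) = 17.96 rad/s, so peak time T_p = π/ω_d = 0.175 s.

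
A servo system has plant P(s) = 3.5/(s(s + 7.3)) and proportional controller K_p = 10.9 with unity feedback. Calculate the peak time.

T_p = 0.63 s

Closed-loop characteristic equation: s² + 7.3s + 38.15 = 0, so ω_n = 6.177 rad/s and ζ = 7.3/(2·6.177) = 0.5909.
Damped frequency ω_d = ω_n√(1−ζ²) = 4.983 rad/s, so peak time T_p = π/ω_d = 0.63 s.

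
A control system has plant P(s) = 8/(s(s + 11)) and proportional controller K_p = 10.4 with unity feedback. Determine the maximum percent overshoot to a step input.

9.31%

Closed-loop characteristic equation: s² + 11s + 83.2 = 0, so ω_n = 9.121 rad/s and ζ = 11/(2·9.121) = 0.603.
%OS = 100·exp(−πζ/√(1−ζ²)) = 100·exp(−π·0.603/√0.6364) = 9.31%.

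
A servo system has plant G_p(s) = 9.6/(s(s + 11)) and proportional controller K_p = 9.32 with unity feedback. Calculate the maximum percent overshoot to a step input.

Closed-loop characteristic equation: s² + 11s + 89.47 = 0, so ω_n = 9.459 rad/s and ζ = 11/(2·9.459) = 0.5815.
%OS = 100·exp(−πζ/√(1−ζ²)) = 100·exp(−π·0.5815/√0.6619) = 10.6%.

10.6%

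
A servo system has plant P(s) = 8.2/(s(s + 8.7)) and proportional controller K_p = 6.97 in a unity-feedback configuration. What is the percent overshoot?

From 1 + K_pP(s) = 0: s² + 8.7s + 57.15 = 0 ⇒ ω_n = 7.56, ζ = 0.5754.
%OS = 100·exp(−πζ/√(1−ζ²)) = 100·exp(−π·0.5754/√0.6689) = 11%.

11%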